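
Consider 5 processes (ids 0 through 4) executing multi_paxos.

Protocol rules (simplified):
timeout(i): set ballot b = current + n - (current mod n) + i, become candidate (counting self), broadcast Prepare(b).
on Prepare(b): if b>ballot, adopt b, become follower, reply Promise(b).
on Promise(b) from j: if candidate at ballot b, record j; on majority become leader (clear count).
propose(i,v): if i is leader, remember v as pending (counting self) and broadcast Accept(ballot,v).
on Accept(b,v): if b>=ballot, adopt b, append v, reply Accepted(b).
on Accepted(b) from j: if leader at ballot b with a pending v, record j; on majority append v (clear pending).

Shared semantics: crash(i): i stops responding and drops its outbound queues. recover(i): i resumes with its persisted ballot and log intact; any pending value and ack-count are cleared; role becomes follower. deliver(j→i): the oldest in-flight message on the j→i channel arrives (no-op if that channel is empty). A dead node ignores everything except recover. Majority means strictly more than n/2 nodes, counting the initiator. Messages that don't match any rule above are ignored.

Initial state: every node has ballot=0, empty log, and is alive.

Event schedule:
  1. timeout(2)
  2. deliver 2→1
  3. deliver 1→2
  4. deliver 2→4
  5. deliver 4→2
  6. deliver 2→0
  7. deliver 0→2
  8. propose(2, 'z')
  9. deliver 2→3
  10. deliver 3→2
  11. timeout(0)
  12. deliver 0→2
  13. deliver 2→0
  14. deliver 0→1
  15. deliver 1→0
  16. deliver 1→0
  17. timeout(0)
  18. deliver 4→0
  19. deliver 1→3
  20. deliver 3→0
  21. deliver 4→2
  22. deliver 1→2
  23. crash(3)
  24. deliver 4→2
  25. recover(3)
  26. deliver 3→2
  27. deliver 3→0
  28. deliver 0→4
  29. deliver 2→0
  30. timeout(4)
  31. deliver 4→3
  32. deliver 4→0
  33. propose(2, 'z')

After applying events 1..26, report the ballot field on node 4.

step 1 timeout(2): 2={cand,b=7,log=-}
step 2 deliver 2→1: 1={foll,b=7,log=-}
step 3 deliver 1→2: —
step 4 deliver 2→4: 4={foll,b=7,log=-}
step 5 deliver 4→2: 2={lead,b=7,log=-}
step 6 deliver 2→0: 0={foll,b=7,log=-}
step 7 deliver 0→2: —
step 8 propose(2,'z'): —
step 9 deliver 2→3: 3={foll,b=7,log=-}
step 10 deliver 3→2: —
step 11 timeout(0): 0={cand,b=10,log=-}
step 12 deliver 0→2: 2={foll,b=10,log=-}
step 13 deliver 2→0: —
step 14 deliver 0→1: 1={foll,b=10,log=-}
step 15 deliver 1→0: —
step 16 deliver 1→0: —
step 17 timeout(0): 0={cand,b=15,log=-}
step 18 deliver 4→0: —
step 19 deliver 1→3: —
step 20 deliver 3→0: —
step 21 deliver 4→2: —
step 22 deliver 1→2: —
step 23 crash(3): 3={✗foll,b=7,log=-}
step 24 deliver 4→2: —
step 25 recover(3): 3={foll,b=7,log=-}
step 26 deliver 3→2: —

7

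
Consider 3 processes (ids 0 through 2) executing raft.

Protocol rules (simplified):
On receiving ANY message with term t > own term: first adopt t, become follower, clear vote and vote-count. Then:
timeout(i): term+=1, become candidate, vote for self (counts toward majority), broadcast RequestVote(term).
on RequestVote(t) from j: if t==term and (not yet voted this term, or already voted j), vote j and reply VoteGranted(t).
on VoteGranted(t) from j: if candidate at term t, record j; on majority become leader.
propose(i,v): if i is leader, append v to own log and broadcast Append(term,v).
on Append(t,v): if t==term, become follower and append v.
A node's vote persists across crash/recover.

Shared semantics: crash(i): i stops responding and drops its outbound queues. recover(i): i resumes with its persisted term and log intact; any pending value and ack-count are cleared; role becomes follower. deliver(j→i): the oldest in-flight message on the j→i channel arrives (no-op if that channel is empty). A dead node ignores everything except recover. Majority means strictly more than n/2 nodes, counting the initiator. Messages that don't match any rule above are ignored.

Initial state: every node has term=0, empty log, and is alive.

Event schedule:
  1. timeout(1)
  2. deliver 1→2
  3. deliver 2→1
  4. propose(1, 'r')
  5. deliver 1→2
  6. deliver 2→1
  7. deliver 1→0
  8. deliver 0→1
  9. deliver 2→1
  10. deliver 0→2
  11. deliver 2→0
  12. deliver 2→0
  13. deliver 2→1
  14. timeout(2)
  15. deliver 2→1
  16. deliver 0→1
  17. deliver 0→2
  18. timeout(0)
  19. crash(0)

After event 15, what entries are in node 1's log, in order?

r

after 1 — timeout(1): n1:cand/t1/[-]
after 2 — deliver 1→2: n2:foll/t1/[-]
after 3 — deliver 2→1: n1:lead/t1/[-]
after 4 — propose(1,'r'): n1:lead/t1/[r]
after 5 — deliver 1→2: n2:foll/t1/[r]
after 6 — deliver 2→1: ·
after 7 — deliver 1→0: n0:foll/t1/[-]
after 8 — deliver 0→1: ·
after 9 — deliver 2→1: ·
after 10 — deliver 0→2: ·
after 11 — deliver 2→0: ·
after 12 — deliver 2→0: ·
after 13 — deliver 2→1: ·
after 14 — timeout(2): n2:cand/t2/[r]
after 15 — deliver 2→1: n1:foll/t2/[r]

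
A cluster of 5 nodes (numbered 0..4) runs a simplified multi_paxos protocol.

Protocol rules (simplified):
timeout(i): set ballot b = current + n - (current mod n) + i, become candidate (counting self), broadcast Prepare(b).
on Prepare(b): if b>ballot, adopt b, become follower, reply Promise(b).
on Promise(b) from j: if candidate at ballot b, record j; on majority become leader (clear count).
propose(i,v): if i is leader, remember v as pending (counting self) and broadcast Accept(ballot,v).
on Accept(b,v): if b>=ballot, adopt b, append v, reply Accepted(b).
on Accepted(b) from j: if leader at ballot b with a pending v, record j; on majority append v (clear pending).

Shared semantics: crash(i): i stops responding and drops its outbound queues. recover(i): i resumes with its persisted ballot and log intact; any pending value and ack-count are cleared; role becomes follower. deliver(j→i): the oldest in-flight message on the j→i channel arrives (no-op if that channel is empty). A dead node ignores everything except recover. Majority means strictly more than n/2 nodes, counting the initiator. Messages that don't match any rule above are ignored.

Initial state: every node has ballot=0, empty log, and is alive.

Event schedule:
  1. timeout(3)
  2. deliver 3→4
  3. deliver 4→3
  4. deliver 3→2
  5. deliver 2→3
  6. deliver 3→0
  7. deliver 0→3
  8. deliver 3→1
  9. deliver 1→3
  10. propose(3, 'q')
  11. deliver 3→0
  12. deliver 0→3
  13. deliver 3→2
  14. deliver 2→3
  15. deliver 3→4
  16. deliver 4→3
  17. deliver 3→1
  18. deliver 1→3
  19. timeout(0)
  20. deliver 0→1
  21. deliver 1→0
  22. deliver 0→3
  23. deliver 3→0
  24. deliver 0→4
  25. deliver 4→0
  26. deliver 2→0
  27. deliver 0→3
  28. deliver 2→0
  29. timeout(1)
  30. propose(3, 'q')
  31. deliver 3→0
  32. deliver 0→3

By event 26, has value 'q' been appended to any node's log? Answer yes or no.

yes

1. timeout(3):  <3:cand b8 ->
2. deliver 3→4:  <4:foll b8 ->
3. deliver 4→3:  nop
4. deliver 3→2:  <2:foll b8 ->
5. deliver 2→3:  <3:lead b8 ->
6. deliver 3→0:  <0:foll b8 ->
7. deliver 0→3:  nop
8. deliver 3→1:  <1:foll b8 ->
9. deliver 1→3:  nop
10. propose(3,'q'):  nop
11. deliver 3→0:  <0:foll b8 q>
12. deliver 0→3:  nop
13. deliver 3→2:  <2:foll b8 q>
14. deliver 2→3:  <3:lead b8 q>
15. deliver 3→4:  <4:foll b8 q>
16. deliver 4→3:  nop
17. deliver 3→1:  <1:foll b8 q>
18. deliver 1→3:  nop
19. timeout(0):  <0:cand b10 q>
20. deliver 0→1:  <1:foll b10 q>
21. deliver 1→0:  nop
22. deliver 0→3:  <3:foll b10 q>
23. deliver 3→0:  <0:lead b10 q>
24. deliver 0→4:  <4:foll b10 q>
25. deliver 4→0:  nop
26. deliver 2→0:  nop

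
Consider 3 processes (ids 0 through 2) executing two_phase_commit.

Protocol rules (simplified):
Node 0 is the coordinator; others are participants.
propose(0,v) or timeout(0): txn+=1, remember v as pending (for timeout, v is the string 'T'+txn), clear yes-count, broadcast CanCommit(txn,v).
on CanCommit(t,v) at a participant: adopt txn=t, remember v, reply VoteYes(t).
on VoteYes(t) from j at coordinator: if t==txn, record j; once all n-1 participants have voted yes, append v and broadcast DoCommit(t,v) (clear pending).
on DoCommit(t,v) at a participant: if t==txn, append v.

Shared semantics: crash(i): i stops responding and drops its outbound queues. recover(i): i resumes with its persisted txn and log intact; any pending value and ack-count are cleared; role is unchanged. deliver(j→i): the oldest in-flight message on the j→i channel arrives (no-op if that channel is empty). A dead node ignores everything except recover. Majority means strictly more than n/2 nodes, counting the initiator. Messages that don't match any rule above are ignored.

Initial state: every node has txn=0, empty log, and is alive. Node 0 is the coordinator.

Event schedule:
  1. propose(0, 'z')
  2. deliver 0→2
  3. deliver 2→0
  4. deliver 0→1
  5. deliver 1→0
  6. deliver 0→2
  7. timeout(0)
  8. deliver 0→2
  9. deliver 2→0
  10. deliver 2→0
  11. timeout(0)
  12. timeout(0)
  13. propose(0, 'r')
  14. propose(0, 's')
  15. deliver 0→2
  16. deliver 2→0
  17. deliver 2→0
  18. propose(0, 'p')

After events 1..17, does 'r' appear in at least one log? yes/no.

1. propose(0,'z'):  <0:coor t1 ->
2. deliver 0→2:  <2:part t1 ->
3. deliver 2→0:  nop
4. deliver 0→1:  <1:part t1 ->
5. deliver 1→0:  <0:coor t1 z>
6. deliver 0→2:  <2:part t1 z>
7. timeout(0):  <0:coor t2 z>
8. deliver 0→2:  <2:part t2 z>
9. deliver 2→0:  nop
10. deliver 2→0:  nop
11. timeout(0):  <0:coor t3 z>
12. timeout(0):  <0:coor t4 z>
13. propose(0,'r'):  <0:coor t5 z>
14. propose(0,'s'):  <0:coor t6 z>
15. deliver 0→2:  <2:part t3 z>
16. deliver 2→0:  nop
17. deliver 2→0:  nop

no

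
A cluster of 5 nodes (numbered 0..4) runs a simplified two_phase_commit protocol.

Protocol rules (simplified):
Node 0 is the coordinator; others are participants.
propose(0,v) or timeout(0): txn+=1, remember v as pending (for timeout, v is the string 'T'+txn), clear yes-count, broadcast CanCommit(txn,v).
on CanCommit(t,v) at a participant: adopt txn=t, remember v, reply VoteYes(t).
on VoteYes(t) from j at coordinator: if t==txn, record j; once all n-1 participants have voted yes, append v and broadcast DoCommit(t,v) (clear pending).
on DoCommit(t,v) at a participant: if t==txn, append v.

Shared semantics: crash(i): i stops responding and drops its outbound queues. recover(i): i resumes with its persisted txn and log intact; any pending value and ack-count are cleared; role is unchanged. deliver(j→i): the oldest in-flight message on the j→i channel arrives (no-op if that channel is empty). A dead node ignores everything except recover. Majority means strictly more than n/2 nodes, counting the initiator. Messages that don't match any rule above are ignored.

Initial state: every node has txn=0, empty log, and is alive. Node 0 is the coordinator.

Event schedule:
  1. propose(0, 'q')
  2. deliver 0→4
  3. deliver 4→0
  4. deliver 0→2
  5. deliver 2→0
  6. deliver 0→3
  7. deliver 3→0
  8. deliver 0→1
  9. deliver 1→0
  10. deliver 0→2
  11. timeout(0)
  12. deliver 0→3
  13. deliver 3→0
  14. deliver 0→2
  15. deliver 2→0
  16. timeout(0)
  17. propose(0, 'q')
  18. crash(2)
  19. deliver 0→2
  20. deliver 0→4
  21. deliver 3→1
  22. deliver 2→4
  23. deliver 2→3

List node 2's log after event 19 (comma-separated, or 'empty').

q

step 1 propose(0,'q'): 0={coor,t=1,log=-}
step 2 deliver 0→4: 4={part,t=1,log=-}
step 3 deliver 4→0: —
step 4 deliver 0→2: 2={part,t=1,log=-}
step 5 deliver 2→0: —
step 6 deliver 0→3: 3={part,t=1,log=-}
step 7 deliver 3→0: —
step 8 deliver 0→1: 1={part,t=1,log=-}
step 9 deliver 1→0: 0={coor,t=1,log=q}
step 10 deliver 0→2: 2={part,t=1,log=q}
step 11 timeout(0): 0={coor,t=2,log=q}
step 12 deliver 0→3: 3={part,t=1,log=q}
step 13 deliver 3→0: —
step 14 deliver 0→2: 2={part,t=2,log=q}
step 15 deliver 2→0: —
step 16 timeout(0): 0={coor,t=3,log=q}
step 17 propose(0,'q'): 0={coor,t=4,log=q}
step 18 crash(2): 2={✗part,t=2,log=q}
step 19 deliver 0→2: —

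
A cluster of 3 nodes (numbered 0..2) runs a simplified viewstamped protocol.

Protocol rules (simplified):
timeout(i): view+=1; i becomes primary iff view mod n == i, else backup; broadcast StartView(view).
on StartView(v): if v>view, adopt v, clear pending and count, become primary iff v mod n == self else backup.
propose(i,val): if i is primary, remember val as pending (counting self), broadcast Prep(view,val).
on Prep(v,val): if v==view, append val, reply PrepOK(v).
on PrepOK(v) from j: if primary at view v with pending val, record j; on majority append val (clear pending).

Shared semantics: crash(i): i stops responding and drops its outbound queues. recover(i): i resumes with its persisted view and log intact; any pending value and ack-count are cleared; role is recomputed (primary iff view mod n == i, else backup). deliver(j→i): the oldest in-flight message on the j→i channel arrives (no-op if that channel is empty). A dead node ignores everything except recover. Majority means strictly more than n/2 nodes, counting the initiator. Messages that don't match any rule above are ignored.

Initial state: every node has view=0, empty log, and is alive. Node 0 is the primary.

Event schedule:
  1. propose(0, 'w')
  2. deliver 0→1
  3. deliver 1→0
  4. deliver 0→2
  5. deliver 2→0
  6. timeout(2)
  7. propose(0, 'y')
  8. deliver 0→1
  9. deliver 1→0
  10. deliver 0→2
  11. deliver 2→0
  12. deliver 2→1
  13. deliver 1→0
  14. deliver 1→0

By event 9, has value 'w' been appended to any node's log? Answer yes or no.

yes

after 1 — propose(0,'w'): ·
after 2 — deliver 0→1: n1:back/v0/[w]
after 3 — deliver 1→0: n0:prim/v0/[w]
after 4 — deliver 0→2: n2:back/v0/[w]
after 5 — deliver 2→0: ·
after 6 — timeout(2): n2:back/v1/[w]
after 7 — propose(0,'y'): ·
after 8 — deliver 0→1: n1:back/v0/[w,y]
after 9 — deliver 1→0: n0:prim/v0/[w,y]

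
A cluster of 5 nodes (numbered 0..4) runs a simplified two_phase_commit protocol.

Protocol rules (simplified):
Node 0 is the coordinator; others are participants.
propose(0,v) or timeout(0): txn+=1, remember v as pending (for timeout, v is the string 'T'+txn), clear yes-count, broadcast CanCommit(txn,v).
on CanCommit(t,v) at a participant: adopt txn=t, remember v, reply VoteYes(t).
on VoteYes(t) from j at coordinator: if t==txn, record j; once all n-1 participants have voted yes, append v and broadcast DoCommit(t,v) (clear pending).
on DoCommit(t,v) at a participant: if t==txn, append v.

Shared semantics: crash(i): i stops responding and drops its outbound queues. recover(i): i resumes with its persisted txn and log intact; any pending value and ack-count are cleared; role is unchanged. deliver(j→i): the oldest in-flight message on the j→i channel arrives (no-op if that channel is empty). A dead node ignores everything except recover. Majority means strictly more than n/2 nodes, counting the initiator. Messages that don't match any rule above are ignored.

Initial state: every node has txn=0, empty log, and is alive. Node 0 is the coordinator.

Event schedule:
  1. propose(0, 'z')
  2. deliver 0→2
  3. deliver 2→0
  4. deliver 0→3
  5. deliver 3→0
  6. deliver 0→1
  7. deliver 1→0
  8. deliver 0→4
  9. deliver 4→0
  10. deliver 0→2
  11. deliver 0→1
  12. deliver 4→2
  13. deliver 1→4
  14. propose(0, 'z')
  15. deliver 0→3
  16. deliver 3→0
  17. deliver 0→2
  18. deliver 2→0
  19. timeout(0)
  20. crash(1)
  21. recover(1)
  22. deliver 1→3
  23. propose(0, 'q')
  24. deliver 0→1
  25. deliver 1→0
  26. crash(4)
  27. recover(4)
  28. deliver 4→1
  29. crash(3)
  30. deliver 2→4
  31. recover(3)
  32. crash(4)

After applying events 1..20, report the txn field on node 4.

1

step 1 propose(0,'z'): 0={coor,t=1,log=-}
step 2 deliver 0→2: 2={part,t=1,log=-}
step 3 deliver 2→0: —
step 4 deliver 0→3: 3={part,t=1,log=-}
step 5 deliver 3→0: —
step 6 deliver 0→1: 1={part,t=1,log=-}
step 7 deliver 1→0: —
step 8 deliver 0→4: 4={part,t=1,log=-}
step 9 deliver 4→0: 0={coor,t=1,log=z}
step 10 deliver 0→2: 2={part,t=1,log=z}
step 11 deliver 0→1: 1={part,t=1,log=z}
step 12 deliver 4→2: —
step 13 deliver 1→4: —
step 14 propose(0,'z'): 0={coor,t=2,log=z}
step 15 deliver 0→3: 3={part,t=1,log=z}
step 16 deliver 3→0: —
step 17 deliver 0→2: 2={part,t=2,log=z}
step 18 deliver 2→0: —
step 19 timeout(0): 0={coor,t=3,log=z}
step 20 crash(1): 1={✗part,t=1,log=z}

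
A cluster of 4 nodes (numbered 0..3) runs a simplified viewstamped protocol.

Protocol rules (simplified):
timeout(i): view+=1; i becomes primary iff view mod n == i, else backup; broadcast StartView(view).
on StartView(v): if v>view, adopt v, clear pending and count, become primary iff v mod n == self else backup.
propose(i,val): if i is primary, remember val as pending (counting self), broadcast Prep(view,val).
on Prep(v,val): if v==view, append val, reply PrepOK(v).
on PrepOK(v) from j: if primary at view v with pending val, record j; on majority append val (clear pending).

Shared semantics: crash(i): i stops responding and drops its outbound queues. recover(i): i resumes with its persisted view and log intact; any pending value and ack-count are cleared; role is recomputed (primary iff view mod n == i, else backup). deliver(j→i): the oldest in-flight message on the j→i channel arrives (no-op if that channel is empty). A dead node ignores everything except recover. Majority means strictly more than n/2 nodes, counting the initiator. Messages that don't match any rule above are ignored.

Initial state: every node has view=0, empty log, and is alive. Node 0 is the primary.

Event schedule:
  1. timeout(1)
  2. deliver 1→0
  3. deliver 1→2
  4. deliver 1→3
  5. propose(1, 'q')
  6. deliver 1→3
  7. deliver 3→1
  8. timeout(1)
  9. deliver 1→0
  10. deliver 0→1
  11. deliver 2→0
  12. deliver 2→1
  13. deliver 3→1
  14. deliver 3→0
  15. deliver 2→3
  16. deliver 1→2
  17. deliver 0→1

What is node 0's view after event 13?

after 1 — timeout(1): n1:prim/v1/[-]
after 2 — deliver 1→0: n0:back/v1/[-]
after 3 — deliver 1→2: n2:back/v1/[-]
after 4 — deliver 1→3: n3:back/v1/[-]
after 5 — propose(1,'q'): ·
after 6 — deliver 1→3: n3:back/v1/[q]
after 7 — deliver 3→1: ·
after 8 — timeout(1): n1:back/v2/[-]
after 9 — deliver 1→0: n0:back/v1/[q]
after 10 — deliver 0→1: ·
after 11 — deliver 2→0: ·
after 12 — deliver 2→1: ·
after 13 — deliver 3→1: ·

1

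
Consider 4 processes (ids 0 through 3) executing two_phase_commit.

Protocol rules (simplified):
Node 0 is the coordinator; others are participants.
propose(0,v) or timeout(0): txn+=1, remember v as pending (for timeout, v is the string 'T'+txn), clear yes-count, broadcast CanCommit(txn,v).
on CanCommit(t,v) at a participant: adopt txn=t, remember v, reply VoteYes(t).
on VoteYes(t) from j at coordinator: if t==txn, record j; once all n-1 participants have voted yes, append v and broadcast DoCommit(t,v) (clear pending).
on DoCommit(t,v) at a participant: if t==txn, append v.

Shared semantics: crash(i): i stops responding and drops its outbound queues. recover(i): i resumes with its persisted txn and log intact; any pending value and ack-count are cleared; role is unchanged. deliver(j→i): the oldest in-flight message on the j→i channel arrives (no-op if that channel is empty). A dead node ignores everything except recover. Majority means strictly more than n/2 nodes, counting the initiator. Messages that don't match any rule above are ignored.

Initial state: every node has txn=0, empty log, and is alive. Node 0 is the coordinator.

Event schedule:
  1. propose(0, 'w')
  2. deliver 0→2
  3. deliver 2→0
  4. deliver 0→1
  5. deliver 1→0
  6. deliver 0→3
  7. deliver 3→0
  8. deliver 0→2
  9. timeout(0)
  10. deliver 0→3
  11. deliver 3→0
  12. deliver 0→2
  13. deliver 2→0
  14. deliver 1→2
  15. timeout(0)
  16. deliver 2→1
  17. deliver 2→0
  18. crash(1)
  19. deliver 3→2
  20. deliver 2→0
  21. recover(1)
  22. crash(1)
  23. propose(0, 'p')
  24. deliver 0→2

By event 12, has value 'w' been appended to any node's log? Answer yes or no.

1. propose(0,'w'):  <0:coor t1 ->
2. deliver 0→2:  <2:part t1 ->
3. deliver 2→0:  nop
4. deliver 0→1:  <1:part t1 ->
5. deliver 1→0:  nop
6. deliver 0→3:  <3:part t1 ->
7. deliver 3→0:  <0:coor t1 w>
8. deliver 0→2:  <2:part t1 w>
9. timeout(0):  <0:coor t2 w>
10. deliver 0→3:  <3:part t1 w>
11. deliver 3→0:  nop
12. deliver 0→2:  <2:part t2 w>

yes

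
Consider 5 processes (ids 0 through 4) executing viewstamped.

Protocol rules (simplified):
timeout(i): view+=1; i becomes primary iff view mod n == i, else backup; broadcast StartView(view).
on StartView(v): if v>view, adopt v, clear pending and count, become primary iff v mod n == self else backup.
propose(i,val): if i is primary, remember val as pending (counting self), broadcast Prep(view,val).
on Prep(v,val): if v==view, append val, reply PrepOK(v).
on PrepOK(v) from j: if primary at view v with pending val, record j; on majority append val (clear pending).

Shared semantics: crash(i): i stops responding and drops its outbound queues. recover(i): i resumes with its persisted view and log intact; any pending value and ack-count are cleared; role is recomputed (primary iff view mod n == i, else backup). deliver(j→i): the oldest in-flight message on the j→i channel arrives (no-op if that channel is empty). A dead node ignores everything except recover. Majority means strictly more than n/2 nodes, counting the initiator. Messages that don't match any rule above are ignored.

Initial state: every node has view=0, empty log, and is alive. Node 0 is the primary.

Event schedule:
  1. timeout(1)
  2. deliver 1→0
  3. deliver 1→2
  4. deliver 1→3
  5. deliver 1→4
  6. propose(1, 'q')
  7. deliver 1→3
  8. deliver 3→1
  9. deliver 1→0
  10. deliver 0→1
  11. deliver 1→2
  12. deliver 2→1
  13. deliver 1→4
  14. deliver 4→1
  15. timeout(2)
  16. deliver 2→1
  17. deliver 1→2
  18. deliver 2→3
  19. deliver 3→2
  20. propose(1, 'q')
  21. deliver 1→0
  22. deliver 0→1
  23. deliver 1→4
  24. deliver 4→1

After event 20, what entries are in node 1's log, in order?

1. timeout(1):  <1:prim v1 ->
2. deliver 1→0:  <0:back v1 ->
3. deliver 1→2:  <2:back v1 ->
4. deliver 1→3:  <3:back v1 ->
5. deliver 1→4:  <4:back v1 ->
6. propose(1,'q'):  nop
7. deliver 1→3:  <3:back v1 q>
8. deliver 3→1:  nop
9. deliver 1→0:  <0:back v1 q>
10. deliver 0→1:  <1:prim v1 q>
11. deliver 1→2:  <2:back v1 q>
12. deliver 2→1:  nop
13. deliver 1→4:  <4:back v1 q>
14. deliver 4→1:  nop
15. timeout(2):  <2:prim v2 q>
16. deliver 2→1:  <1:back v2 q>
17. deliver 1→2:  nop
18. deliver 2→3:  <3:back v2 q>
19. deliver 3→2:  nop
20. propose(1,'q'):  nop

q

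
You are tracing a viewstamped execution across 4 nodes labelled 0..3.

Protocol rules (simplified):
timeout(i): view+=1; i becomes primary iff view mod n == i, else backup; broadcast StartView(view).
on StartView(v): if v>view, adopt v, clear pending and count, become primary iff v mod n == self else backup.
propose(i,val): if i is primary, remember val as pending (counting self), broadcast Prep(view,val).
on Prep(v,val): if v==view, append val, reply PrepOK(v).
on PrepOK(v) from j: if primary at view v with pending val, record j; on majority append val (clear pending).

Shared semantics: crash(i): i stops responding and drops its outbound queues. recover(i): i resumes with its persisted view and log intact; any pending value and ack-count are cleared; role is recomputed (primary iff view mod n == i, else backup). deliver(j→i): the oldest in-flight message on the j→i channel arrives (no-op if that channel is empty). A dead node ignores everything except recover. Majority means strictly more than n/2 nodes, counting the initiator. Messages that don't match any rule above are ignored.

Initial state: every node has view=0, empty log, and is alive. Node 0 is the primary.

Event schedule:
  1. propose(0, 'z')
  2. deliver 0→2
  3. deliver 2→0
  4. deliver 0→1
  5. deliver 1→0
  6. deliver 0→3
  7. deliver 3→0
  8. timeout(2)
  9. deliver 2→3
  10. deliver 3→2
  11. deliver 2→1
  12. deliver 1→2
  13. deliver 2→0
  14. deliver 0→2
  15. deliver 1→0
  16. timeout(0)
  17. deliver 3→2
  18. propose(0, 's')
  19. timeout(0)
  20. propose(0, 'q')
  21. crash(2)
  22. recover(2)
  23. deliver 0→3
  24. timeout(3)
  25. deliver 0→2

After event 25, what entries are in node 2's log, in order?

z

e1 propose(0,'z'): ·
e2 deliver 0→2: 2[back,v=0,z]
e3 deliver 2→0: ·
e4 deliver 0→1: 1[back,v=0,z]
e5 deliver 1→0: 0[prim,v=0,z]
e6 deliver 0→3: 3[back,v=0,z]
e7 deliver 3→0: ·
e8 timeout(2): 2[back,v=1,z]
e9 deliver 2→3: 3[back,v=1,z]
e10 deliver 3→2: ·
e11 deliver 2→1: 1[prim,v=1,z]
e12 deliver 1→2: ·
e13 deliver 2→0: 0[back,v=1,z]
e14 deliver 0→2: ·
e15 deliver 1→0: ·
e16 timeout(0): 0[back,v=2,z]
e17 deliver 3→2: ·
e18 propose(0,'s'): ·
e19 timeout(0): 0[back,v=3,z]
e20 propose(0,'q'): ·
e21 crash(2): 2[✗back,v=1,z]
e22 recover(2): 2[back,v=1,z]
e23 deliver 0→3: 3[back,v=2,z]
e24 timeout(3): 3[prim,v=3,z]
e25 deliver 0→2: 2[prim,v=2,z]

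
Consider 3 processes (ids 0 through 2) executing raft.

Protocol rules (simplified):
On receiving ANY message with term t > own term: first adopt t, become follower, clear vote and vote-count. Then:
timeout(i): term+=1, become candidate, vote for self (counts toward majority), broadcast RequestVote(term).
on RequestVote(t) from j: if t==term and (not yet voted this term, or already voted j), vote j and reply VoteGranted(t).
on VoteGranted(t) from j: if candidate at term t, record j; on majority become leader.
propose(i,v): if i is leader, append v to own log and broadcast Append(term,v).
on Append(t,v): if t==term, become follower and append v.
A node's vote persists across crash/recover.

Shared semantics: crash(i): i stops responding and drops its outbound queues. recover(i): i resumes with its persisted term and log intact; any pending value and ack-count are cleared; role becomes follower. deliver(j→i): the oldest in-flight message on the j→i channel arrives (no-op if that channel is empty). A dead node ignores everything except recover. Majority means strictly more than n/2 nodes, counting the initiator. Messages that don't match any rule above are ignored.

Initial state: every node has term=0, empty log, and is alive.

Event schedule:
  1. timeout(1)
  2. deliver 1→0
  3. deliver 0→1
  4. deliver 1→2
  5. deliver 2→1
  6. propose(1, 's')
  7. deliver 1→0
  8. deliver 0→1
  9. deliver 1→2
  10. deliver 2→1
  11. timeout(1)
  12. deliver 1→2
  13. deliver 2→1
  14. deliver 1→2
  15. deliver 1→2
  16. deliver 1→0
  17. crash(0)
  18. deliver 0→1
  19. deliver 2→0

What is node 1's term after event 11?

[1] timeout(1) → N1(cand t1 [-])
[2] deliver 1→0 → N0(foll t1 [-])
[3] deliver 0→1 → N1(lead t1 [-])
[4] deliver 1→2 → N2(foll t1 [-])
[5] deliver 2→1 → ∅
[6] propose(1,'s') → N1(lead t1 [s])
[7] deliver 1→0 → N0(foll t1 [s])
[8] deliver 0→1 → ∅
[9] deliver 1→2 → N2(foll t1 [s])
[10] deliver 2→1 → ∅
[11] timeout(1) → N1(cand t2 [s])

2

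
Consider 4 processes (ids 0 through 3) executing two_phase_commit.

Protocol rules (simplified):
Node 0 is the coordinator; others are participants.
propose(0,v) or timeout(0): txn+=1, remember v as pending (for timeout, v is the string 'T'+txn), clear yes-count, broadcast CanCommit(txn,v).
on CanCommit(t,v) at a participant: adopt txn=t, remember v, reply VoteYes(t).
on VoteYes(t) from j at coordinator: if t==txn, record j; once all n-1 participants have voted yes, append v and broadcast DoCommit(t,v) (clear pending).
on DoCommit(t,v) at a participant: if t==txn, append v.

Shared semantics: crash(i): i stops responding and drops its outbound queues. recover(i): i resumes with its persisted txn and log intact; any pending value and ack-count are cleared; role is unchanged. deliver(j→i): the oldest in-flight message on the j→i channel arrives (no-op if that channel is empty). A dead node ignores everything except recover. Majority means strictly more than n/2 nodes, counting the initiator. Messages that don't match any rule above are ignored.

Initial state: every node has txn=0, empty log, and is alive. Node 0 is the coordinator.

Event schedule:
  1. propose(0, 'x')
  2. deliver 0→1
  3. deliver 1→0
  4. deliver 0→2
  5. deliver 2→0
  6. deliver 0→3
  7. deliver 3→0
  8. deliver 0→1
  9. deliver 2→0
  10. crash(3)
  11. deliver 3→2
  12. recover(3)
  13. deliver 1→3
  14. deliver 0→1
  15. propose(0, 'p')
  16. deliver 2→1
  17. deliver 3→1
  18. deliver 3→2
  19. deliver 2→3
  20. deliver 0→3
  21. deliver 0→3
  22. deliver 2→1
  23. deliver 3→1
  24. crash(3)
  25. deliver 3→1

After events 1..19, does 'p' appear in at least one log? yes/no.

after 1 — propose(0,'x'): n0:coor/t1/[-]
after 2 — deliver 0→1: n1:part/t1/[-]
after 3 — deliver 1→0: ·
after 4 — deliver 0→2: n2:part/t1/[-]
after 5 — deliver 2→0: ·
after 6 — deliver 0→3: n3:part/t1/[-]
after 7 — deliver 3→0: n0:coor/t1/[x]
after 8 — deliver 0→1: n1:part/t1/[x]
after 9 — deliver 2→0: ·
after 10 — crash(3): n3:✗part/t1/[-]
after 11 — deliver 3→2: ·
after 12 — recover(3): n3:part/t1/[-]
after 13 — deliver 1→3: ·
after 14 — deliver 0→1: ·
after 15 — propose(0,'p'): n0:coor/t2/[x]
after 16 — deliver 2→1: ·
after 17 — deliver 3→1: ·
after 18 — deliver 3→2: ·
after 19 — deliver 2→3: ·

no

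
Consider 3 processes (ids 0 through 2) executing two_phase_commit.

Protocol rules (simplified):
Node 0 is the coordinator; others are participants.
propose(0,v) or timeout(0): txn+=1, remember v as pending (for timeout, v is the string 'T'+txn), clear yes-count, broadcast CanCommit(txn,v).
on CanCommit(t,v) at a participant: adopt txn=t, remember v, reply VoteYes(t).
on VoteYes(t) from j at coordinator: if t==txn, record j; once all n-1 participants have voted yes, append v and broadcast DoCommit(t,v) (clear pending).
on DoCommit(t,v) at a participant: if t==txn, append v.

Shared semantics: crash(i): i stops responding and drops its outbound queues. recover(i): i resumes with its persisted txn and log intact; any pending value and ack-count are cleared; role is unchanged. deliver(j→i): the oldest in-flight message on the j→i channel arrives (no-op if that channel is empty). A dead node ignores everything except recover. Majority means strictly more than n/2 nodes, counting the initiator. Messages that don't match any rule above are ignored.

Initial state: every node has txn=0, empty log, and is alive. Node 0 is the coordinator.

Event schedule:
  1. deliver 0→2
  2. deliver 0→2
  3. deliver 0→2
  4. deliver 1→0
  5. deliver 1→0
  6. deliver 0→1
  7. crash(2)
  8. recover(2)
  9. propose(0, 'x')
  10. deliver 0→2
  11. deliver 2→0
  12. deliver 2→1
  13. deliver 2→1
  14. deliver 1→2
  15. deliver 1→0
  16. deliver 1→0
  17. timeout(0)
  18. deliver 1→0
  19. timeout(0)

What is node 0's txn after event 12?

e1 deliver 0→2: ·
e2 deliver 0→2: ·
e3 deliver 0→2: ·
e4 deliver 1→0: ·
e5 deliver 1→0: ·
e6 deliver 0→1: ·
e7 crash(2): 2[✗part,t=0,-]
e8 recover(2): 2[part,t=0,-]
e9 propose(0,'x'): 0[coor,t=1,-]
e10 deliver 0→2: 2[part,t=1,-]
e11 deliver 2→0: ·
e12 deliver 2→1: ·

1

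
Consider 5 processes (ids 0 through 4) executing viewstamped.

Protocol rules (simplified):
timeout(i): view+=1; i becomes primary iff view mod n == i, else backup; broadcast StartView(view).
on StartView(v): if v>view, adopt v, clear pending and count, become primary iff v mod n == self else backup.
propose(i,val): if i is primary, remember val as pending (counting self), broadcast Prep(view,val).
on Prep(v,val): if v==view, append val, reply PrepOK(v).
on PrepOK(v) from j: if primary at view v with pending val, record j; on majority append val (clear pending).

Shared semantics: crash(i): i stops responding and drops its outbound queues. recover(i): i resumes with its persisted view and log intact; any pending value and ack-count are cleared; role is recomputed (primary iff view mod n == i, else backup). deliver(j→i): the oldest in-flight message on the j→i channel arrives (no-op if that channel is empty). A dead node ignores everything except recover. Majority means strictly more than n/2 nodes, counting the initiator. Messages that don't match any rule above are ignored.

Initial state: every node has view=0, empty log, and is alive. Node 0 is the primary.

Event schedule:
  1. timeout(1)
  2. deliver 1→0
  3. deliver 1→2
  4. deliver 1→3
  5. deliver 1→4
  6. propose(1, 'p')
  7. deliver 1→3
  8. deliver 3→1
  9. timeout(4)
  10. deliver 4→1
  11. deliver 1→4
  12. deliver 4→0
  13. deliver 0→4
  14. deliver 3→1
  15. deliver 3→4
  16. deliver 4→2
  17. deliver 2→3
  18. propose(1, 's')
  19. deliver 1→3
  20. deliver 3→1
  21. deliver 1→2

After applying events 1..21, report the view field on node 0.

2

e1 timeout(1): 1[prim,v=1,-]
e2 deliver 1→0: 0[back,v=1,-]
e3 deliver 1→2: 2[back,v=1,-]
e4 deliver 1→3: 3[back,v=1,-]
e5 deliver 1→4: 4[back,v=1,-]
e6 propose(1,'p'): ·
e7 deliver 1→3: 3[back,v=1,p]
e8 deliver 3→1: ·
e9 timeout(4): 4[back,v=2,-]
e10 deliver 4→1: 1[back,v=2,-]
e11 deliver 1→4: ·
e12 deliver 4→0: 0[back,v=2,-]
e13 deliver 0→4: ·
e14 deliver 3→1: ·
e15 deliver 3→4: ·
e16 deliver 4→2: 2[prim,v=2,-]
e17 deliver 2→3: ·
e18 propose(1,'s'): ·
e19 deliver 1→3: ·
e20 deliver 3→1: ·
e21 deliver 1→2: ·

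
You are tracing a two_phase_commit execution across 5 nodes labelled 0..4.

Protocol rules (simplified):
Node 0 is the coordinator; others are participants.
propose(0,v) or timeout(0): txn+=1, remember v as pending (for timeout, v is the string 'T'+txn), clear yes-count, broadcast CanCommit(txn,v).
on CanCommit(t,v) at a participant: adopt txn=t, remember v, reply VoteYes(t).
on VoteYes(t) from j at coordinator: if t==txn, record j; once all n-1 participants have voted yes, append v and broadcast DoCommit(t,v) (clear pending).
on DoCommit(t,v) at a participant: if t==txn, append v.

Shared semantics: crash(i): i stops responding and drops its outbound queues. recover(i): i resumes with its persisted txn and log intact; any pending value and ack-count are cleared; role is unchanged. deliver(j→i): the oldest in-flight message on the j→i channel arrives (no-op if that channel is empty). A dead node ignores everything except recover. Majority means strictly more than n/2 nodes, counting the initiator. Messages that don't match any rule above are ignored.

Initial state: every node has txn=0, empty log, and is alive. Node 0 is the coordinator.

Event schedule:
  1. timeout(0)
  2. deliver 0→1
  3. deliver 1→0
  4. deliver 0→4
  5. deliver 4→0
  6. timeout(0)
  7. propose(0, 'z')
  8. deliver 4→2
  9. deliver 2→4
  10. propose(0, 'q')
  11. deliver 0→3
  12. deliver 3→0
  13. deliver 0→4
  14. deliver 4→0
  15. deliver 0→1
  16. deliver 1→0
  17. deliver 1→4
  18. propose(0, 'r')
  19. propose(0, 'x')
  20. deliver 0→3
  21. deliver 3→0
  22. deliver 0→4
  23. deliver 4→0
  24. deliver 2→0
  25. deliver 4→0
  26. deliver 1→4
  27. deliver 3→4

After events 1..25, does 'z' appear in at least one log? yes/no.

no

e1 timeout(0): 0[coor,t=1,-]
e2 deliver 0→1: 1[part,t=1,-]
e3 deliver 1→0: ·
e4 deliver 0→4: 4[part,t=1,-]
e5 deliver 4→0: ·
e6 timeout(0): 0[coor,t=2,-]
e7 propose(0,'z'): 0[coor,t=3,-]
e8 deliver 4→2: ·
e9 deliver 2→4: ·
e10 propose(0,'q'): 0[coor,t=4,-]
e11 deliver 0→3: 3[part,t=1,-]
e12 deliver 3→0: ·
e13 deliver 0→4: 4[part,t=2,-]
e14 deliver 4→0: ·
e15 deliver 0→1: 1[part,t=2,-]
e16 deliver 1→0: ·
e17 deliver 1→4: ·
e18 propose(0,'r'): 0[coor,t=5,-]
e19 propose(0,'x'): 0[coor,t=6,-]
e20 deliver 0→3: 3[part,t=2,-]
e21 deliver 3→0: ·
e22 deliver 0→4: 4[part,t=3,-]
e23 deliver 4→0: ·
e24 deliver 2→0: ·
e25 deliver 4→0: ·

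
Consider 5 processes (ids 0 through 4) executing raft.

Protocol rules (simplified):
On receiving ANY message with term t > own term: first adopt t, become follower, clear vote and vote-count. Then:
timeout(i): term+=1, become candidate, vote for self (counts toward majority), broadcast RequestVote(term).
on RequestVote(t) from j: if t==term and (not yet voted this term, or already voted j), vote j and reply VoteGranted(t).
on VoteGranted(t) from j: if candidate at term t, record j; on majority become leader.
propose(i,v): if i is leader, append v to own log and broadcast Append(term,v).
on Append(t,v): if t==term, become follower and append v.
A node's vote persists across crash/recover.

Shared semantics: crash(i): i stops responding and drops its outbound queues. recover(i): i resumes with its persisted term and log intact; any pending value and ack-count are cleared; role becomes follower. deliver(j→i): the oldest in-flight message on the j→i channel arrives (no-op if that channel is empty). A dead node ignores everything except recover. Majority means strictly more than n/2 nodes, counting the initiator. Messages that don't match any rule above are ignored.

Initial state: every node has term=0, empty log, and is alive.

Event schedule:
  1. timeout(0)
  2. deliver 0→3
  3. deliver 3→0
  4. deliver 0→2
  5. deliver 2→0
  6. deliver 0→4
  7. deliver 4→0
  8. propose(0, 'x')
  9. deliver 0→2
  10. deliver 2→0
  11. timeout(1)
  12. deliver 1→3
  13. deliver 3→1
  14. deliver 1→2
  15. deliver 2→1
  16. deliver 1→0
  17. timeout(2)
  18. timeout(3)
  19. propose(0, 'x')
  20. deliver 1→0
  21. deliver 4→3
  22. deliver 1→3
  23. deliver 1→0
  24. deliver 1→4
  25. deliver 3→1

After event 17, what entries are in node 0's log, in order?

e1 timeout(0): 0[cand,t=1,-]
e2 deliver 0→3: 3[foll,t=1,-]
e3 deliver 3→0: ·
e4 deliver 0→2: 2[foll,t=1,-]
e5 deliver 2→0: 0[lead,t=1,-]
e6 deliver 0→4: 4[foll,t=1,-]
e7 deliver 4→0: ·
e8 propose(0,'x'): 0[lead,t=1,x]
e9 deliver 0→2: 2[foll,t=1,x]
e10 deliver 2→0: ·
e11 timeout(1): 1[cand,t=1,-]
e12 deliver 1→3: ·
e13 deliver 3→1: ·
e14 deliver 1→2: ·
e15 deliver 2→1: ·
e16 deliver 1→0: ·
e17 timeout(2): 2[cand,t=2,x]

x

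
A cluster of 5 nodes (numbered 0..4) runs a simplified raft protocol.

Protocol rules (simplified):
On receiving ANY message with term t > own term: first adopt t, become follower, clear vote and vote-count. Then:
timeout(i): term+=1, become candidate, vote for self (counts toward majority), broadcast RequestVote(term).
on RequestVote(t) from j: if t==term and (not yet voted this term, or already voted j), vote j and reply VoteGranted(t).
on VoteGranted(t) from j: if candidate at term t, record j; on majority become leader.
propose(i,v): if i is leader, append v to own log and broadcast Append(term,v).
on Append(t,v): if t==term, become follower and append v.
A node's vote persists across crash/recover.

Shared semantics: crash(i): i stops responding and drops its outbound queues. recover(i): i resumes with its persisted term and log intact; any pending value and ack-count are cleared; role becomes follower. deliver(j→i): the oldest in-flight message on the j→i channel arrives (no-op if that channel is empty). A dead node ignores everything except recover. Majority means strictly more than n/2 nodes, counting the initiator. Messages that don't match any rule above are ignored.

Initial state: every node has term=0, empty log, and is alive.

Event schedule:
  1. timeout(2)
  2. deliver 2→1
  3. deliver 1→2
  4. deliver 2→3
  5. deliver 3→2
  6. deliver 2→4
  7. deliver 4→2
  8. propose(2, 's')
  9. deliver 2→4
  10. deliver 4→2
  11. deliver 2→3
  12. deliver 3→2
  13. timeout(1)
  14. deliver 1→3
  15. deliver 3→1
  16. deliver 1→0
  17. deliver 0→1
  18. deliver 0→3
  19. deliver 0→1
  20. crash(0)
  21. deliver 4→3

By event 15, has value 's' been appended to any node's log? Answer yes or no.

after 1 — timeout(2): n2:cand/t1/[-]
after 2 — deliver 2→1: n1:foll/t1/[-]
after 3 — deliver 1→2: ·
after 4 — deliver 2→3: n3:foll/t1/[-]
after 5 — deliver 3→2: n2:lead/t1/[-]
after 6 — deliver 2→4: n4:foll/t1/[-]
after 7 — deliver 4→2: ·
after 8 — propose(2,'s'): n2:lead/t1/[s]
after 9 — deliver 2→4: n4:foll/t1/[s]
after 10 — deliver 4→2: ·
after 11 — deliver 2→3: n3:foll/t1/[s]
after 12 — deliver 3→2: ·
after 13 — timeout(1): n1:cand/t2/[-]
after 14 — deliver 1→3: n3:foll/t2/[s]
after 15 — deliver 3→1: ·

yes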